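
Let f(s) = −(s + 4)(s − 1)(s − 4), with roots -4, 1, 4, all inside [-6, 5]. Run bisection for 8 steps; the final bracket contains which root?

-4

s = -0.5 gives f = -23.625, negative; keep [-6, -0.5]
s = -3.25 gives f = -23.109375, negative; keep [-6, -3.25]
s = -4.625 gives f = 30.322266, positive; keep [-4.625, -3.25]
s = -3.9375 gives f = -2.4495, negative; keep [-4.625, -3.9375]
s = -4.28125 gives f = 12.3006, positive; keep [-4.28125, -3.9375]
s = -4.109375 gives f = 4.5318, positive; keep [-4.109375, -3.9375]
s = -4.0234375 gives f = 0.9447, positive; keep [-4.0234375, -3.9375]
s = -3.98046875 gives f = -0.7763, negative; keep [-4.0234375, -3.98046875]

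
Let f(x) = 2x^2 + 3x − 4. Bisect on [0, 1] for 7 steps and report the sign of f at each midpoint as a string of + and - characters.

m = 0.5, f(m) = -2 (−); new bracket [0.5, 1]
m = 0.75, f(m) = -0.625 (−); new bracket [0.75, 1]
m = 0.875, f(m) = 0.15625 (+); new bracket [0.75, 0.875]
m = 0.8125, f(m) = -0.2422 (−); new bracket [0.8125, 0.875]
m = 0.84375, f(m) = -0.0449 (−); new bracket [0.84375, 0.875]
m = 0.859375, f(m) = 0.0552 (+); new bracket [0.84375, 0.859375]
m = 0.8515625, f(m) = 0.005 (+); new bracket [0.84375, 0.8515625]

--+--++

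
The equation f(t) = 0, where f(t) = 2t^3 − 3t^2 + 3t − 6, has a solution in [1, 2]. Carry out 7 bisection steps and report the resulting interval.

t = 1.5 gives f = -1.5, negative; keep [1.5, 2]
t = 1.75 gives f = 0.78125, positive; keep [1.5, 1.75]
t = 1.625 gives f = -0.464844, negative; keep [1.625, 1.75]
t = 1.6875 gives f = 0.1304, positive; keep [1.625, 1.6875]
t = 1.65625 gives f = -0.174, negative; keep [1.65625, 1.6875]
t = 1.671875 gives f = -0.0235, negative; keep [1.671875, 1.6875]
t = 1.6796875 gives f = 0.053, positive; keep [1.671875, 1.6796875]

[1.671875, 1.6796875]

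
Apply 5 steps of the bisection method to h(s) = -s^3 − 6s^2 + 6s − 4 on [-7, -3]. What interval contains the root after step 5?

[-7, -6.875]

m = -5, h(m) = -59 (−); new bracket [-7, -5]
m = -6, h(m) = -40 (−); new bracket [-7, -6]
m = -6.5, h(m) = -21.875 (−); new bracket [-7, -6.5]
m = -6.75, h(m) = -10.3281 (−); new bracket [-7, -6.75]
m = -6.875, h(m) = -3.8926 (−); new bracket [-7, -6.875]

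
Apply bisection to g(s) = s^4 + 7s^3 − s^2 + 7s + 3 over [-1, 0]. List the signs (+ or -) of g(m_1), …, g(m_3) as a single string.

g(-0.5) = -1.5625 < 0, so the root lies in [-0.5, 0]
g(-0.25) = 1.082031 > 0, so the root lies in [-0.5, -0.25]
g(-0.375) = -0.11499 < 0, so the root lies in [-0.375, -0.25]

-+-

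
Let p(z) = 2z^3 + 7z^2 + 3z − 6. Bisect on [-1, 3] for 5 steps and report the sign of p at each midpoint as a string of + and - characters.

p(1) = 6 > 0, so the root lies in [-1, 1]
p(0) = -6 < 0, so the root lies in [0, 1]
p(0.5) = -2.5 < 0, so the root lies in [0.5, 1]
p(0.75) = 1.0312 > 0, so the root lies in [0.5, 0.75]
p(0.625) = -0.9023 < 0, so the root lies in [0.625, 0.75]

+--+-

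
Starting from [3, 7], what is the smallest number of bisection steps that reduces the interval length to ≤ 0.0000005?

Width after n steps is 4/2^n. Need 2^n ≥ 4/0.0000005 = 8000000.
2^22 = 4194304 < 8000000 ≤ 2^23 = 8388608, so n = 23.

23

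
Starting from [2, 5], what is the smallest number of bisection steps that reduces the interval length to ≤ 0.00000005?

Width after n steps is 3/2^n. Need 2^n ≥ 3/0.00000005 = 60000000.
2^25 = 33554432 < 60000000 ≤ 2^26 = 67108864, so n = 26.

26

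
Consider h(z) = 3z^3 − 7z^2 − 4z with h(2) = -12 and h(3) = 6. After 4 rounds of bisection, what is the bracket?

[2.75, 2.8125]

m = 2.5, h(m) = -6.875 (−); new bracket [2.5, 3]
m = 2.75, h(m) = -1.546875 (−); new bracket [2.75, 3]
m = 2.875, h(m) = 1.931641 (+); new bracket [2.75, 2.875]
m = 2.8125, h(m) = 0.1208 (+); new bracket [2.75, 2.8125]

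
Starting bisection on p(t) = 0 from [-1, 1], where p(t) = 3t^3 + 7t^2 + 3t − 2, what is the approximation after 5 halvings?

p(0) = -2 < 0, so the root lies in [0, 1]
p(0.5) = 1.625 > 0, so the root lies in [0, 0.5]
p(0.25) = -0.765625 < 0, so the root lies in [0.25, 0.5]
p(0.375) = 0.2676 > 0, so the root lies in [0.25, 0.375]
p(0.3125) = -0.2874 < 0, so the root lies in [0.3125, 0.375]

0.3125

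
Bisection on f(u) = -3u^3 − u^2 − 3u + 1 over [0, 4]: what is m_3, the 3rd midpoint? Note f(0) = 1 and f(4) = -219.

m = 2, f(m) = -33 (−); new bracket [0, 2]
m = 1, f(m) = -6 (−); new bracket [0, 1]
m = 0.5, f(m) = -1.125 (−); new bracket [0, 0.5]

0.5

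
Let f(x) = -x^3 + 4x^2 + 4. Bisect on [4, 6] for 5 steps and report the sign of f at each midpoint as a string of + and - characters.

---++

m = 5, f(m) = -21 (−); new bracket [4, 5]
m = 4.5, f(m) = -6.125 (−); new bracket [4, 4.5]
m = 4.25, f(m) = -0.515625 (−); new bracket [4, 4.25]
m = 4.125, f(m) = 1.873 (+); new bracket [4.125, 4.25]
m = 4.1875, f(m) = 0.7122 (+); new bracket [4.1875, 4.25]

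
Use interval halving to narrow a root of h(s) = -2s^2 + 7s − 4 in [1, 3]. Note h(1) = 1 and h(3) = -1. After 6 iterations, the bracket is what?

[2.75, 2.78125]

midpoint 2: h = 2 > 0 → [2, 3]
midpoint 2.5: h = 1 > 0 → [2.5, 3]
midpoint 2.75: h = 0.125 > 0 → [2.75, 3]
midpoint 2.875: h = -0.4062 < 0 → [2.75, 2.875]
midpoint 2.8125: h = -0.1328 < 0 → [2.75, 2.8125]
midpoint 2.78125: h = -0.002 < 0 → [2.75, 2.78125]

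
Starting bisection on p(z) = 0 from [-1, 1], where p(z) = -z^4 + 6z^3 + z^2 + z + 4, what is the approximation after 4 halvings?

-0.875

z = 0 gives p = 4, positive; keep [-1, 0]
z = -0.5 gives p = 2.9375, positive; keep [-1, -0.5]
z = -0.75 gives p = 0.964844, positive; keep [-1, -0.75]
z = -0.875 gives p = -0.7151, negative; keep [-0.875, -0.75]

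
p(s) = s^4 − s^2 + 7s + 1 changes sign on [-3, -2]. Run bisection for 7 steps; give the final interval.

[-2.046875, -2.0390625]

p(-2.5) = 16.3125 > 0, so the root lies in [-2.5, -2]
p(-2.25) = 5.816406 > 0, so the root lies in [-2.25, -2]
p(-2.125) = 2.000244 > 0, so the root lies in [-2.125, -2]
p(-2.0625) = 0.4043 > 0, so the root lies in [-2.0625, -2]
p(-2.03125) = -0.321 < 0, so the root lies in [-2.0625, -2.03125]
p(-2.046875) = 0.0357 > 0, so the root lies in [-2.046875, -2.03125]
p(-2.0390625) = -0.1441 < 0, so the root lies in [-2.046875, -2.0390625]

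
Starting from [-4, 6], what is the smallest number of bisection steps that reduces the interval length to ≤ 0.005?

Width after n steps is 10/2^n. Need 2^n ≥ 10/0.005 = 2000.
2^10 = 1024 < 2000 ≤ 2^11 = 2048, so n = 11.

11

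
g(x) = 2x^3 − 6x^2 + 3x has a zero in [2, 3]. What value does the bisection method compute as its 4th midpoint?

2.3125

midpoint 2.5: g = 1.25 > 0 → [2, 2.5]
midpoint 2.25: g = -0.84375 < 0 → [2.25, 2.5]
midpoint 2.375: g = 0.074219 > 0 → [2.25, 2.375]
midpoint 2.3125: g = -0.4155 < 0 → [2.3125, 2.375]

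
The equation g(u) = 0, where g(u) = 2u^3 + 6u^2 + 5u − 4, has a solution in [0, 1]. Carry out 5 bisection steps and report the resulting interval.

u = 0.5 gives g = 0.25, positive; keep [0, 0.5]
u = 0.25 gives g = -2.34375, negative; keep [0.25, 0.5]
u = 0.375 gives g = -1.175781, negative; keep [0.375, 0.5]
u = 0.4375 gives g = -0.4966, negative; keep [0.4375, 0.5]
u = 0.46875 gives g = -0.1319, negative; keep [0.46875, 0.5]

[0.46875, 0.5]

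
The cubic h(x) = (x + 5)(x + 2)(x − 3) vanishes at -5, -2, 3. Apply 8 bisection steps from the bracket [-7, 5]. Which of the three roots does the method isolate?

h(-1) = -16 < 0, so the root lies in [-1, 5]
h(2) = -28 < 0, so the root lies in [2, 5]
h(3.5) = 23.375 > 0, so the root lies in [2, 3.5]
h(2.75) = -9.2031 < 0, so the root lies in [2.75, 3.5]
h(3.125) = 5.2051 > 0, so the root lies in [2.75, 3.125]
h(2.9375) = -2.4495 < 0, so the root lies in [2.9375, 3.125]
h(3.03125) = 1.2627 > 0, so the root lies in [2.9375, 3.03125]
h(2.984375) = -0.6218 < 0, so the root lies in [2.984375, 3.03125]

3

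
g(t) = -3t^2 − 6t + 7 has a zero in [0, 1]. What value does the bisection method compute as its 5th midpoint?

0.84375

t = 0.5 gives g = 3.25, positive; keep [0.5, 1]
t = 0.75 gives g = 0.8125, positive; keep [0.75, 1]
t = 0.875 gives g = -0.546875, negative; keep [0.75, 0.875]
t = 0.8125 gives g = 0.1445, positive; keep [0.8125, 0.875]
t = 0.84375 gives g = -0.1982, negative; keep [0.8125, 0.84375]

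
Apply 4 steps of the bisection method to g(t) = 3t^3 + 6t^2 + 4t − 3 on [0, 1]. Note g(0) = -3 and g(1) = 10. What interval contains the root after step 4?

g(0.5) = 0.875 > 0, so the root lies in [0, 0.5]
g(0.25) = -1.578125 < 0, so the root lies in [0.25, 0.5]
g(0.375) = -0.498047 < 0, so the root lies in [0.375, 0.5]
g(0.4375) = 0.1497 > 0, so the root lies in [0.375, 0.4375]

[0.375, 0.4375]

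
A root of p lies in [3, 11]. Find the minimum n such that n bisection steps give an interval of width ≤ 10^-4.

Width after n steps is 8/2^n. Need 2^n ≥ 8/10^-4 = 80000.
2^16 = 65536 < 80000 ≤ 2^17 = 131072, so n = 17.

17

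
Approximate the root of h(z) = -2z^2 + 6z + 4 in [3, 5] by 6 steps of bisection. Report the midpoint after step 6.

midpoint 4: h = -4 < 0 → [3, 4]
midpoint 3.5: h = 0.5 > 0 → [3.5, 4]
midpoint 3.75: h = -1.625 < 0 → [3.5, 3.75]
midpoint 3.625: h = -0.5312 < 0 → [3.5, 3.625]
midpoint 3.5625: h = -0.0078 < 0 → [3.5, 3.5625]
midpoint 3.53125: h = 0.248 > 0 → [3.53125, 3.5625]

3.53125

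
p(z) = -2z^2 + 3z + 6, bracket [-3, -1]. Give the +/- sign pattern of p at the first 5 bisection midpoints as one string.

---+-

midpoint -2: p = -8 < 0 → [-2, -1]
midpoint -1.5: p = -3 < 0 → [-1.5, -1]
midpoint -1.25: p = -0.875 < 0 → [-1.25, -1]
midpoint -1.125: p = 0.0938 > 0 → [-1.25, -1.125]
midpoint -1.1875: p = -0.3828 < 0 → [-1.1875, -1.125]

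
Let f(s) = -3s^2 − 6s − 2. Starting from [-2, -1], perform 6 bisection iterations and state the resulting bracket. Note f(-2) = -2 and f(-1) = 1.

s = -1.5 gives f = 0.25, positive; keep [-2, -1.5]
s = -1.75 gives f = -0.6875, negative; keep [-1.75, -1.5]
s = -1.625 gives f = -0.171875, negative; keep [-1.625, -1.5]
s = -1.5625 gives f = 0.0508, positive; keep [-1.625, -1.5625]
s = -1.59375 gives f = -0.0576, negative; keep [-1.59375, -1.5625]
s = -1.578125 gives f = -0.0027, negative; keep [-1.578125, -1.5625]

[-1.578125, -1.5625]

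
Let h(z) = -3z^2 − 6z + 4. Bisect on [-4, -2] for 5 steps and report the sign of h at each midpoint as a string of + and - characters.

m = -3, h(m) = -5 (−); new bracket [-3, -2]
m = -2.5, h(m) = 0.25 (+); new bracket [-3, -2.5]
m = -2.75, h(m) = -2.1875 (−); new bracket [-2.75, -2.5]
m = -2.625, h(m) = -0.9219 (−); new bracket [-2.625, -2.5]
m = -2.5625, h(m) = -0.3242 (−); new bracket [-2.5625, -2.5]

-+---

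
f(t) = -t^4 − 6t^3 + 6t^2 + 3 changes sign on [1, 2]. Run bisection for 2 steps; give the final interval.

midpoint 1.5: f = -8.8125 < 0 → [1, 1.5]
midpoint 1.25: f = -1.785156 < 0 → [1, 1.25]

[1, 1.25]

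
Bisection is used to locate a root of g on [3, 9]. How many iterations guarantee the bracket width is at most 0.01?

Width after n steps is 6/2^n. Need 2^n ≥ 6/0.01 = 600.
2^9 = 512 < 600 ≤ 2^10 = 1024, so n = 10.

10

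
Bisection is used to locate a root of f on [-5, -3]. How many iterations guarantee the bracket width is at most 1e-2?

8

Width after n steps is 2/2^n. Need 2^n ≥ 2/1e-2 = 200.
2^7 = 128 < 200 ≤ 2^8 = 256, so n = 8.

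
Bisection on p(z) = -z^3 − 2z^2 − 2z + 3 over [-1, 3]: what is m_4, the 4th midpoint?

0.75

p(1) = -2 < 0, so the root lies in [-1, 1]
p(0) = 3 > 0, so the root lies in [0, 1]
p(0.5) = 1.375 > 0, so the root lies in [0.5, 1]
p(0.75) = -0.0469 < 0, so the root lies in [0.5, 0.75]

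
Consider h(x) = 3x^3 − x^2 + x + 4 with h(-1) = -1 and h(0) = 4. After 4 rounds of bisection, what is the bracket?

x = -0.5 gives h = 2.875, positive; keep [-1, -0.5]
x = -0.75 gives h = 1.421875, positive; keep [-1, -0.75]
x = -0.875 gives h = 0.349609, positive; keep [-1, -0.875]
x = -0.9375 gives h = -0.2883, negative; keep [-0.9375, -0.875]

[-0.9375, -0.875]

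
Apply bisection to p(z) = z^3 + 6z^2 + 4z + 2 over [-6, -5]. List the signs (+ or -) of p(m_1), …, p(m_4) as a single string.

-+-+

m = -5.5, p(m) = -4.875 (−); new bracket [-5.5, -5]
m = -5.25, p(m) = 1.671875 (+); new bracket [-5.5, -5.25]
m = -5.375, p(m) = -1.443359 (−); new bracket [-5.375, -5.25]
m = -5.3125, p(m) = 0.1531 (+); new bracket [-5.375, -5.3125]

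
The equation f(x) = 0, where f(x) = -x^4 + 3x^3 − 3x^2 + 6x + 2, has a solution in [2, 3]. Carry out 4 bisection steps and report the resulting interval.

midpoint 2.5: f = 6.0625 > 0 → [2.5, 3]
midpoint 2.75: f = 1.011719 > 0 → [2.75, 3]
midpoint 2.875: f = -2.576416 < 0 → [2.75, 2.875]
midpoint 2.8125: f = -0.6841 < 0 → [2.75, 2.8125]

[2.75, 2.8125]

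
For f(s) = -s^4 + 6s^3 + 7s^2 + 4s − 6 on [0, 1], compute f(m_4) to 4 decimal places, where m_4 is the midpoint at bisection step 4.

-0.5674

f(0.5) = -1.5625 < 0, so the root lies in [0.5, 1]
f(0.75) = 3.152344 > 0, so the root lies in [0.5, 0.75]
f(0.625) = 0.546631 > 0, so the root lies in [0.5, 0.625]
f(0.5625) = -0.5674 < 0, so the root lies in [0.5625, 0.625]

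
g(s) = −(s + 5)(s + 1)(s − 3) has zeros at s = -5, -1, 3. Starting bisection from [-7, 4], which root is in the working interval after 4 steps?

midpoint -1.5: g = -7.875 < 0 → [-7, -1.5]
midpoint -4.25: g = -17.671875 < 0 → [-7, -4.25]
midpoint -5.625: g = 24.931641 > 0 → [-5.625, -4.25]
midpoint -4.9375: g = -1.9534 < 0 → [-5.625, -4.9375]

-5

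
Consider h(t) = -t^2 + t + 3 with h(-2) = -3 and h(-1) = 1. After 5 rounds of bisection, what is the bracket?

h(-1.5) = -0.75 < 0, so the root lies in [-1.5, -1]
h(-1.25) = 0.1875 > 0, so the root lies in [-1.5, -1.25]
h(-1.375) = -0.265625 < 0, so the root lies in [-1.375, -1.25]
h(-1.3125) = -0.0352 < 0, so the root lies in [-1.3125, -1.25]
h(-1.28125) = 0.0771 > 0, so the root lies in [-1.3125, -1.28125]

[-1.3125, -1.28125]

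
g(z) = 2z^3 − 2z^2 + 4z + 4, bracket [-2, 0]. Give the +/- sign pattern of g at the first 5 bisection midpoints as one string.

midpoint -1: g = -4 < 0 → [-1, 0]
midpoint -0.5: g = 1.25 > 0 → [-1, -0.5]
midpoint -0.75: g = -0.96875 < 0 → [-0.75, -0.5]
midpoint -0.625: g = 0.2305 > 0 → [-0.75, -0.625]
midpoint -0.6875: g = -0.3452 < 0 → [-0.6875, -0.625]

-+-+-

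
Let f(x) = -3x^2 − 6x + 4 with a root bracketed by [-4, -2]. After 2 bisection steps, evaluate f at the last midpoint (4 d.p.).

x = -3 gives f = -5, negative; keep [-3, -2]
x = -2.5 gives f = 0.25, positive; keep [-3, -2.5]

0.2500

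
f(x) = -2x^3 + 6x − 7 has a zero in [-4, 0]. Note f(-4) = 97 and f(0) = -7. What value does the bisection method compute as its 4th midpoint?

x = -2 gives f = -3, negative; keep [-4, -2]
x = -3 gives f = 29, positive; keep [-3, -2]
x = -2.5 gives f = 9.25, positive; keep [-2.5, -2]
x = -2.25 gives f = 2.2812, positive; keep [-2.25, -2]

-2.25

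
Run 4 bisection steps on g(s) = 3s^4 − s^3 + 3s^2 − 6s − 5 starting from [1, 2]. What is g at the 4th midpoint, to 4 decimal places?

midpoint 1.5: g = 4.5625 > 0 → [1, 1.5]
midpoint 1.25: g = -2.441406 < 0 → [1.25, 1.5]
midpoint 1.375: g = 0.545654 > 0 → [1.25, 1.375]
midpoint 1.3125: g = -1.0654 < 0 → [1.3125, 1.375]

-1.0654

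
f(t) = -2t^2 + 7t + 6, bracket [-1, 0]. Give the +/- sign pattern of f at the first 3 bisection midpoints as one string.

+-+

midpoint -0.5: f = 2 > 0 → [-1, -0.5]
midpoint -0.75: f = -0.375 < 0 → [-0.75, -0.5]
midpoint -0.625: f = 0.84375 > 0 → [-0.75, -0.625]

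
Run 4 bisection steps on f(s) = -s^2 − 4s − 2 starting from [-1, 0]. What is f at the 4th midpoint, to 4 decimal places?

-0.0664

s = -0.5 gives f = -0.25, negative; keep [-1, -0.5]
s = -0.75 gives f = 0.4375, positive; keep [-0.75, -0.5]
s = -0.625 gives f = 0.109375, positive; keep [-0.625, -0.5]
s = -0.5625 gives f = -0.0664, negative; keep [-0.625, -0.5625]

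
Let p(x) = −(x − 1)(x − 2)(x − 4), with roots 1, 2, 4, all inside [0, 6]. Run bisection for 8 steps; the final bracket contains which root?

x = 3 gives p = 2, positive; keep [3, 6]
x = 4.5 gives p = -4.375, negative; keep [3, 4.5]
x = 3.75 gives p = 1.203125, positive; keep [3.75, 4.5]
x = 4.125 gives p = -0.8301, negative; keep [3.75, 4.125]
x = 3.9375 gives p = 0.3557, positive; keep [3.9375, 4.125]
x = 4.03125 gives p = -0.1924, negative; keep [3.9375, 4.03125]
x = 3.984375 gives p = 0.0925, positive; keep [3.984375, 4.03125]
x = 4.0078125 gives p = -0.0472, negative; keep [3.984375, 4.0078125]

4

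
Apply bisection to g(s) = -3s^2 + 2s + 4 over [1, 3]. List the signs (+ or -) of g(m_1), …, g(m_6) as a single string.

-+---+

s = 2 gives g = -4, negative; keep [1, 2]
s = 1.5 gives g = 0.25, positive; keep [1.5, 2]
s = 1.75 gives g = -1.6875, negative; keep [1.5, 1.75]
s = 1.625 gives g = -0.6719, negative; keep [1.5, 1.625]
s = 1.5625 gives g = -0.1992, negative; keep [1.5, 1.5625]
s = 1.53125 gives g = 0.0283, positive; keep [1.53125, 1.5625]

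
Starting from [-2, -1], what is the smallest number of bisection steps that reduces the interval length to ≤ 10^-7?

24

Width after n steps is 1/2^n. Need 2^n ≥ 1/10^-7 = 10000000.
2^23 = 8388608 < 10000000 ≤ 2^24 = 16777216, so n = 24.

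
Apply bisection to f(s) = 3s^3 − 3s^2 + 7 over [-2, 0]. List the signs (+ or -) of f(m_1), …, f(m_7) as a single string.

s = -1 gives f = 1, positive; keep [-2, -1]
s = -1.5 gives f = -9.875, negative; keep [-1.5, -1]
s = -1.25 gives f = -3.546875, negative; keep [-1.25, -1]
s = -1.125 gives f = -1.0684, negative; keep [-1.125, -1]
s = -1.0625 gives f = 0.0149, positive; keep [-1.125, -1.0625]
s = -1.09375 gives f = -0.5142, negative; keep [-1.09375, -1.0625]
s = -1.078125 gives f = -0.2465, negative; keep [-1.078125, -1.0625]

+---+--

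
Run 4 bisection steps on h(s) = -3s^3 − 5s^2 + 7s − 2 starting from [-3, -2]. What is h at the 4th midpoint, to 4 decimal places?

s = -2.5 gives h = -3.875, negative; keep [-3, -2.5]
s = -2.75 gives h = 3.328125, positive; keep [-2.75, -2.5]
s = -2.625 gives h = -0.564453, negative; keep [-2.75, -2.625]
s = -2.6875 gives h = 1.3069, positive; keep [-2.6875, -2.625]

1.3069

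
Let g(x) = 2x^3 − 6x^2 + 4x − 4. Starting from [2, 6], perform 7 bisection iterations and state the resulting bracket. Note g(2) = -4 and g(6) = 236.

g(4) = 44 > 0, so the root lies in [2, 4]
g(3) = 8 > 0, so the root lies in [2, 3]
g(2.5) = -0.25 < 0, so the root lies in [2.5, 3]
g(2.75) = 3.2188 > 0, so the root lies in [2.5, 2.75]
g(2.625) = 1.332 > 0, so the root lies in [2.5, 2.625]
g(2.5625) = 0.5044 > 0, so the root lies in [2.5, 2.5625]
g(2.53125) = 0.1182 > 0, so the root lies in [2.5, 2.53125]

[2.5, 2.53125]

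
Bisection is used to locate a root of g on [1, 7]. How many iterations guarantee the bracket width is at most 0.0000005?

24

Width after n steps is 6/2^n. Need 2^n ≥ 6/0.0000005 = 12000000.
2^23 = 8388608 < 12000000 ≤ 2^24 = 16777216, so n = 24.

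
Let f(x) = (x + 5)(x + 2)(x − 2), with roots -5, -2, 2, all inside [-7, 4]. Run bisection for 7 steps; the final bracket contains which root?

midpoint -1.5: f = -6.125 < 0 → [-1.5, 4]
midpoint 1.25: f = -15.234375 < 0 → [1.25, 4]
midpoint 2.625: f = 22.041016 > 0 → [1.25, 2.625]
midpoint 1.9375: f = -1.7073 < 0 → [1.9375, 2.625]
midpoint 2.28125: f = 8.7674 > 0 → [1.9375, 2.28125]
midpoint 2.109375: f = 3.1954 > 0 → [1.9375, 2.109375]
midpoint 2.0234375: f = 0.6623 > 0 → [1.9375, 2.0234375]

2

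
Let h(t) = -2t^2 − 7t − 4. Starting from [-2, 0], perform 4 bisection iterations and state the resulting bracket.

t = -1 gives h = 1, positive; keep [-1, 0]
t = -0.5 gives h = -1, negative; keep [-1, -0.5]
t = -0.75 gives h = 0.125, positive; keep [-0.75, -0.5]
t = -0.625 gives h = -0.4062, negative; keep [-0.75, -0.625]

[-0.75, -0.625]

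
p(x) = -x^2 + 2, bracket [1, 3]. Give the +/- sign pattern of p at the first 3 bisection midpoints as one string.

--+

p(2) = -2 < 0, so the root lies in [1, 2]
p(1.5) = -0.25 < 0, so the root lies in [1, 1.5]
p(1.25) = 0.4375 > 0, so the root lies in [1.25, 1.5]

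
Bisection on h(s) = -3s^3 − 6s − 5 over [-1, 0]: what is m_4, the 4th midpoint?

midpoint -0.5: h = -1.625 < 0 → [-1, -0.5]
midpoint -0.75: h = 0.765625 > 0 → [-0.75, -0.5]
midpoint -0.625: h = -0.517578 < 0 → [-0.75, -0.625]
midpoint -0.6875: h = 0.0999 > 0 → [-0.6875, -0.625]

-0.6875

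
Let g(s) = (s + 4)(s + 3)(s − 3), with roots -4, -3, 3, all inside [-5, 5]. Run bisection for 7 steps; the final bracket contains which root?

3

g(0) = -36 < 0, so the root lies in [0, 5]
g(2.5) = -17.875 < 0, so the root lies in [2.5, 5]
g(3.75) = 39.234375 > 0, so the root lies in [2.5, 3.75]
g(3.125) = 5.4551 > 0, so the root lies in [2.5, 3.125]
g(2.8125) = -7.4246 < 0, so the root lies in [2.8125, 3.125]
g(2.96875) = -1.2998 < 0, so the root lies in [2.96875, 3.125]
g(3.046875) = 1.9974 > 0, so the root lies in [2.96875, 3.046875]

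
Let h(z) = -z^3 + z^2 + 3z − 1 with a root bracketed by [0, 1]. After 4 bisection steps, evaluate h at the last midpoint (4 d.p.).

0.0046

midpoint 0.5: h = 0.625 > 0 → [0, 0.5]
midpoint 0.25: h = -0.203125 < 0 → [0.25, 0.5]
midpoint 0.375: h = 0.212891 > 0 → [0.25, 0.375]
midpoint 0.3125: h = 0.0046 > 0 → [0.25, 0.3125]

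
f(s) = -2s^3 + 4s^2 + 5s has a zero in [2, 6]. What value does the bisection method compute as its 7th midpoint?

2.84375

f(4) = -44 < 0, so the root lies in [2, 4]
f(3) = -3 < 0, so the root lies in [2, 3]
f(2.5) = 6.25 > 0, so the root lies in [2.5, 3]
f(2.75) = 2.4062 > 0, so the root lies in [2.75, 3]
f(2.875) = -0.0898 < 0, so the root lies in [2.75, 2.875]
f(2.8125) = 1.2085 > 0, so the root lies in [2.8125, 2.875]
f(2.84375) = 0.5721 > 0, so the root lies in [2.84375, 2.875]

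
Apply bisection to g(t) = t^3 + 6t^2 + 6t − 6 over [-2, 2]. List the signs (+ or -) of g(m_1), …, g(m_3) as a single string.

g(0) = -6 < 0, so the root lies in [0, 2]
g(1) = 7 > 0, so the root lies in [0, 1]
g(0.5) = -1.375 < 0, so the root lies in [0.5, 1]

-+-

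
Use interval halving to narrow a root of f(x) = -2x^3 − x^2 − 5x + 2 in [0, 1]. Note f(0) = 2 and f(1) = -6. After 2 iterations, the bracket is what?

[0.25, 0.5]

midpoint 0.5: f = -1 < 0 → [0, 0.5]
midpoint 0.25: f = 0.65625 > 0 → [0.25, 0.5]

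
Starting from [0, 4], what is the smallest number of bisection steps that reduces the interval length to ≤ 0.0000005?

Width after n steps is 4/2^n. Need 2^n ≥ 4/0.0000005 = 8000000.
2^22 = 4194304 < 8000000 ≤ 2^23 = 8388608, so n = 23.

23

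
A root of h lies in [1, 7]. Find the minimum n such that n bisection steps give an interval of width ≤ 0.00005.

17

Width after n steps is 6/2^n. Need 2^n ≥ 6/0.00005 = 120000.
2^16 = 65536 < 120000 ≤ 2^17 = 131072, so n = 17.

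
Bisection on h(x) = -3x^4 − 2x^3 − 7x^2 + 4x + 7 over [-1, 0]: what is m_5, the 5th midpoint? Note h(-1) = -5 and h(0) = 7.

-0.71875

h(-0.5) = 3.3125 > 0, so the root lies in [-1, -0.5]
h(-0.75) = -0.042969 < 0, so the root lies in [-0.75, -0.5]
h(-0.625) = 1.796143 > 0, so the root lies in [-0.75, -0.625]
h(-0.6875) = 0.9211 > 0, so the root lies in [-0.75, -0.6875]
h(-0.71875) = 0.4508 > 0, so the root lies in [-0.75, -0.71875]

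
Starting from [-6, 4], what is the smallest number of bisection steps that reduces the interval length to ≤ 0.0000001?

Width after n steps is 10/2^n. Need 2^n ≥ 10/0.0000001 = 100000000.
2^26 = 67108864 < 100000000 ≤ 2^27 = 134217728, so n = 27.

27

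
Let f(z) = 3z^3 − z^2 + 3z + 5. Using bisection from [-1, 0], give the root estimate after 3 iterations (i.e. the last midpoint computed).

f(-0.5) = 2.875 > 0, so the root lies in [-1, -0.5]
f(-0.75) = 0.921875 > 0, so the root lies in [-1, -0.75]
f(-0.875) = -0.400391 < 0, so the root lies in [-0.875, -0.75]

-0.875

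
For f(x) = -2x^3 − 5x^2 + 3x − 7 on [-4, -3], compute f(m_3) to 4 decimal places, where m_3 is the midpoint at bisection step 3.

2.8086

f(-3.5) = 7 > 0, so the root lies in [-3.5, -3]
f(-3.25) = -0.90625 < 0, so the root lies in [-3.5, -3.25]
f(-3.375) = 2.808594 > 0, so the root lies in [-3.375, -3.25]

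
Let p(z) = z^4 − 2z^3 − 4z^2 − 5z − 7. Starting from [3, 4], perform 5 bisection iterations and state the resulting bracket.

z = 3.5 gives p = -9.1875, negative; keep [3.5, 4]
z = 3.75 gives p = 10.285156, positive; keep [3.5, 3.75]
z = 3.625 gives p = -0.281006, negative; keep [3.625, 3.75]
z = 3.6875 gives p = 4.7854, positive; keep [3.625, 3.6875]
z = 3.65625 gives p = 2.1992, positive; keep [3.625, 3.65625]

[3.625, 3.65625]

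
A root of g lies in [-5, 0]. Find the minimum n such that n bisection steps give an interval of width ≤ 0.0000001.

26

Width after n steps is 5/2^n. Need 2^n ≥ 5/0.0000001 = 50000000.
2^25 = 33554432 < 50000000 ≤ 2^26 = 67108864, so n = 26.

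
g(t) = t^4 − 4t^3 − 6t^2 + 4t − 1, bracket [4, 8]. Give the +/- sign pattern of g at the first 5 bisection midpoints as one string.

+-+++

g(6) = 239 > 0, so the root lies in [4, 6]
g(5) = -6 < 0, so the root lies in [5, 6]
g(5.5) = 89.0625 > 0, so the root lies in [5, 5.5]
g(5.25) = 35.5039 > 0, so the root lies in [5, 5.25]
g(5.125) = 13.344 > 0, so the root lies in [5, 5.125]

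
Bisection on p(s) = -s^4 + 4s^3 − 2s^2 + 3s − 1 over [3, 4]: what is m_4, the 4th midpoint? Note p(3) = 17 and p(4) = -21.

p(3.5) = 6.4375 > 0, so the root lies in [3.5, 4]
p(3.75) = -4.691406 < 0, so the root lies in [3.5, 3.75]
p(3.625) = 1.456787 > 0, so the root lies in [3.625, 3.75]
p(3.6875) = -1.4636 < 0, so the root lies in [3.625, 3.6875]

3.6875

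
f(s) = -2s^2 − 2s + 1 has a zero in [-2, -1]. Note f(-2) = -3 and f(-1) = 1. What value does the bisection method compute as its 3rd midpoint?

midpoint -1.5: f = -0.5 < 0 → [-1.5, -1]
midpoint -1.25: f = 0.375 > 0 → [-1.5, -1.25]
midpoint -1.375: f = -0.03125 < 0 → [-1.375, -1.25]

-1.375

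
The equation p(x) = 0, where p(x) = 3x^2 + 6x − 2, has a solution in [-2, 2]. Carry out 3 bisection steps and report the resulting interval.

p(0) = -2 < 0, so the root lies in [0, 2]
p(1) = 7 > 0, so the root lies in [0, 1]
p(0.5) = 1.75 > 0, so the root lies in [0, 0.5]

[0, 0.5]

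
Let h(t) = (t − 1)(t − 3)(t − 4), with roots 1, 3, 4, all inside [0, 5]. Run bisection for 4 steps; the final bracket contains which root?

h(2.5) = 1.125 > 0, so the root lies in [0, 2.5]
h(1.25) = 1.203125 > 0, so the root lies in [0, 1.25]
h(0.625) = -3.005859 < 0, so the root lies in [0.625, 1.25]
h(0.9375) = -0.3948 < 0, so the root lies in [0.9375, 1.25]

1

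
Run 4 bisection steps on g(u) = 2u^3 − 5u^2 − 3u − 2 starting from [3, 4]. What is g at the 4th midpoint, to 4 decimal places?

midpoint 3.5: g = 12 > 0 → [3, 3.5]
midpoint 3.25: g = 4.09375 > 0 → [3, 3.25]
midpoint 3.125: g = 0.832031 > 0 → [3, 3.125]
midpoint 3.0625: g = -0.6362 < 0 → [3.0625, 3.125]

-0.6362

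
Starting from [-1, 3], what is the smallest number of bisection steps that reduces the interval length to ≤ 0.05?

Width after n steps is 4/2^n. Need 2^n ≥ 4/0.05 = 80.
2^6 = 64 < 80 ≤ 2^7 = 128, so n = 7.

7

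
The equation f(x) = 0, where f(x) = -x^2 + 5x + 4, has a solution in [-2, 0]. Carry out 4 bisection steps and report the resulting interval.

[-0.75, -0.625]

m = -1, f(m) = -2 (−); new bracket [-1, 0]
m = -0.5, f(m) = 1.25 (+); new bracket [-1, -0.5]
m = -0.75, f(m) = -0.3125 (−); new bracket [-0.75, -0.5]
m = -0.625, f(m) = 0.4844 (+); new bracket [-0.75, -0.625]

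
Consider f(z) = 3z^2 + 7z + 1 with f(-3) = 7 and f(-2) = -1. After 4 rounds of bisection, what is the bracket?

midpoint -2.5: f = 2.25 > 0 → [-2.5, -2]
midpoint -2.25: f = 0.4375 > 0 → [-2.25, -2]
midpoint -2.125: f = -0.328125 < 0 → [-2.25, -2.125]
midpoint -2.1875: f = 0.043 > 0 → [-2.1875, -2.125]

[-2.1875, -2.125]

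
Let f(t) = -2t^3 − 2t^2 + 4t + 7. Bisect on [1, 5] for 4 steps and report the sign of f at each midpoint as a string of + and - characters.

--+-

f(3) = -53 < 0, so the root lies in [1, 3]
f(2) = -9 < 0, so the root lies in [1, 2]
f(1.5) = 1.75 > 0, so the root lies in [1.5, 2]
f(1.75) = -2.8438 < 0, so the root lies in [1.5, 1.75]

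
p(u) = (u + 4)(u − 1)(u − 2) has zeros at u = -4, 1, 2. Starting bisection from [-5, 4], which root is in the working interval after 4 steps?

-4

p(-0.5) = 13.125 > 0, so the root lies in [-5, -0.5]
p(-2.75) = 22.265625 > 0, so the root lies in [-5, -2.75]
p(-3.875) = 3.580078 > 0, so the root lies in [-5, -3.875]
p(-4.4375) = -15.3142 < 0, so the root lies in [-4.4375, -3.875]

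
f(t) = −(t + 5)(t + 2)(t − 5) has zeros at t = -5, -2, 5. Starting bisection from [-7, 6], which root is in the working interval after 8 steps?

midpoint -0.5: f = 37.125 > 0 → [-0.5, 6]
midpoint 2.75: f = 82.828125 > 0 → [2.75, 6]
midpoint 4.375: f = 37.353516 > 0 → [4.375, 6]
midpoint 5.1875: f = -13.7292 < 0 → [4.375, 5.1875]
midpoint 4.78125: f = 14.5095 > 0 → [4.78125, 5.1875]
midpoint 4.984375: f = 1.0896 > 0 → [4.984375, 5.1875]
midpoint 5.0859375: f = -6.1418 < 0 → [4.984375, 5.0859375]
midpoint 5.03515625: f = -2.482 < 0 → [4.984375, 5.03515625]

5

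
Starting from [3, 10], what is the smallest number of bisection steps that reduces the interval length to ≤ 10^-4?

Width after n steps is 7/2^n. Need 2^n ≥ 7/10^-4 = 70000.
2^16 = 65536 < 70000 ≤ 2^17 = 131072, so n = 17.

17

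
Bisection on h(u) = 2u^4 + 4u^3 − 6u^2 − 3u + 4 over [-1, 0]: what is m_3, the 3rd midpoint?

-0.875

u = -0.5 gives h = 3.625, positive; keep [-1, -0.5]
u = -0.75 gives h = 1.820312, positive; keep [-1, -0.75]
u = -0.875 gives h = 0.523926, positive; keep [-1, -0.875]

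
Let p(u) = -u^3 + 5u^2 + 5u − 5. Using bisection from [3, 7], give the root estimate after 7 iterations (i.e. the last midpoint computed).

midpoint 5: p = 20 > 0 → [5, 7]
midpoint 6: p = -11 < 0 → [5, 6]
midpoint 5.5: p = 7.375 > 0 → [5.5, 6]
midpoint 5.75: p = -1.0469 < 0 → [5.5, 5.75]
midpoint 5.625: p = 3.3496 > 0 → [5.625, 5.75]
midpoint 5.6875: p = 1.1985 > 0 → [5.6875, 5.75]
midpoint 5.71875: p = 0.0877 > 0 → [5.71875, 5.75]

5.71875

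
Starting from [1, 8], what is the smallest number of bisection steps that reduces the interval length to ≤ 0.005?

11

Width after n steps is 7/2^n. Need 2^n ≥ 7/0.005 = 1400.
2^10 = 1024 < 1400 ≤ 2^11 = 2048, so n = 11.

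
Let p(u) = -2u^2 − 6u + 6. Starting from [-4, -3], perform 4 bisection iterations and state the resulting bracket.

[-3.8125, -3.75]

m = -3.5, p(m) = 2.5 (+); new bracket [-4, -3.5]
m = -3.75, p(m) = 0.375 (+); new bracket [-4, -3.75]
m = -3.875, p(m) = -0.78125 (−); new bracket [-3.875, -3.75]
m = -3.8125, p(m) = -0.1953 (−); new bracket [-3.8125, -3.75]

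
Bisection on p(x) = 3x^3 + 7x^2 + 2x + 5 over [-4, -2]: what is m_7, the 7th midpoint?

midpoint -3: p = -19 < 0 → [-3, -2]
midpoint -2.5: p = -3.125 < 0 → [-2.5, -2]
midpoint -2.25: p = 1.765625 > 0 → [-2.5, -2.25]
midpoint -2.375: p = -0.4551 < 0 → [-2.375, -2.25]
midpoint -2.3125: p = 0.7092 > 0 → [-2.375, -2.3125]
midpoint -2.34375: p = 0.1408 > 0 → [-2.375, -2.34375]
midpoint -2.359375: p = -0.1536 < 0 → [-2.359375, -2.34375]

-2.359375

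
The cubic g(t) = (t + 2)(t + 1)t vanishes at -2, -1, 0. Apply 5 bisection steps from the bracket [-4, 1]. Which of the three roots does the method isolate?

t = -1.5 gives g = 0.375, positive; keep [-4, -1.5]
t = -2.75 gives g = -3.609375, negative; keep [-2.75, -1.5]
t = -2.125 gives g = -0.298828, negative; keep [-2.125, -1.5]
t = -1.8125 gives g = 0.2761, positive; keep [-2.125, -1.8125]
t = -1.96875 gives g = 0.0596, positive; keep [-2.125, -1.96875]

-2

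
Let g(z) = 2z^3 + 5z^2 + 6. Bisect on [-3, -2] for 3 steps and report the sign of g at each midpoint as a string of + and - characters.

++-

g(-2.5) = 6 > 0, so the root lies in [-3, -2.5]
g(-2.75) = 2.21875 > 0, so the root lies in [-3, -2.75]
g(-2.875) = -0.199219 < 0, so the root lies in [-2.875, -2.75]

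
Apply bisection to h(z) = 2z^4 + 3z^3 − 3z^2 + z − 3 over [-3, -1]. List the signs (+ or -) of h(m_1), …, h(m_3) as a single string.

midpoint -2: h = -9 < 0 → [-3, -2]
midpoint -2.5: h = 7 > 0 → [-2.5, -2]
midpoint -2.25: h = -3.351562 < 0 → [-2.5, -2.25]

-+-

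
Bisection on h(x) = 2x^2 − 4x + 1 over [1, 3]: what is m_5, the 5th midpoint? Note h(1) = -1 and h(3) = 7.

x = 2 gives h = 1, positive; keep [1, 2]
x = 1.5 gives h = -0.5, negative; keep [1.5, 2]
x = 1.75 gives h = 0.125, positive; keep [1.5, 1.75]
x = 1.625 gives h = -0.2188, negative; keep [1.625, 1.75]
x = 1.6875 gives h = -0.0547, negative; keep [1.6875, 1.75]

1.6875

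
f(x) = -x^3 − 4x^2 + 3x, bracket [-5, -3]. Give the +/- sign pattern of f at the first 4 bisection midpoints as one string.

--+-

m = -4, f(m) = -12 (−); new bracket [-5, -4]
m = -4.5, f(m) = -3.375 (−); new bracket [-5, -4.5]
m = -4.75, f(m) = 2.671875 (+); new bracket [-4.75, -4.5]
m = -4.625, f(m) = -0.5059 (−); new bracket [-4.75, -4.625]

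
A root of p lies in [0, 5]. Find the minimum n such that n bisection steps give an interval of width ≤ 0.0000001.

Width after n steps is 5/2^n. Need 2^n ≥ 5/0.0000001 = 50000000.
2^25 = 33554432 < 50000000 ≤ 2^26 = 67108864, so n = 26.

26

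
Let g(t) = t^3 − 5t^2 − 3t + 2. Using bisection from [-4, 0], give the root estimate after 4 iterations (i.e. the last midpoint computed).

-0.75

m = -2, g(m) = -20 (−); new bracket [-2, 0]
m = -1, g(m) = -1 (−); new bracket [-1, 0]
m = -0.5, g(m) = 2.125 (+); new bracket [-1, -0.5]
m = -0.75, g(m) = 1.0156 (+); new bracket [-1, -0.75]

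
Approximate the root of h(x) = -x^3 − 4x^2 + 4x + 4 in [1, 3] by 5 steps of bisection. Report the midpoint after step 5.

1.3125

m = 2, h(m) = -12 (−); new bracket [1, 2]
m = 1.5, h(m) = -2.375 (−); new bracket [1, 1.5]
m = 1.25, h(m) = 0.796875 (+); new bracket [1.25, 1.5]
m = 1.375, h(m) = -0.6621 (−); new bracket [1.25, 1.375]
m = 1.3125, h(m) = 0.0984 (+); new bracket [1.3125, 1.375]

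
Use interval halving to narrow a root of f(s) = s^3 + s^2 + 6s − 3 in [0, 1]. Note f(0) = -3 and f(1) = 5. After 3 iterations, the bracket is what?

[0.375, 0.5]

midpoint 0.5: f = 0.375 > 0 → [0, 0.5]
midpoint 0.25: f = -1.421875 < 0 → [0.25, 0.5]
midpoint 0.375: f = -0.556641 < 0 → [0.375, 0.5]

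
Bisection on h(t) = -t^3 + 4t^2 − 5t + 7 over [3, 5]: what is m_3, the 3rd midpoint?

3.25

t = 4 gives h = -13, negative; keep [3, 4]
t = 3.5 gives h = -4.375, negative; keep [3, 3.5]
t = 3.25 gives h = -1.328125, negative; keep [3, 3.25]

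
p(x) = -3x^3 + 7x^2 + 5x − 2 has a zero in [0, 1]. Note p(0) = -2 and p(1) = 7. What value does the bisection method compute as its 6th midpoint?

x = 0.5 gives p = 1.875, positive; keep [0, 0.5]
x = 0.25 gives p = -0.359375, negative; keep [0.25, 0.5]
x = 0.375 gives p = 0.701172, positive; keep [0.25, 0.375]
x = 0.3125 gives p = 0.1545, positive; keep [0.25, 0.3125]
x = 0.28125 gives p = -0.1068, negative; keep [0.28125, 0.3125]
x = 0.296875 gives p = 0.0228, positive; keep [0.28125, 0.296875]

0.296875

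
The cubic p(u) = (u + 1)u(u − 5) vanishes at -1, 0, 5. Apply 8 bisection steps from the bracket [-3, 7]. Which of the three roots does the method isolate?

5

u = 2 gives p = -18, negative; keep [2, 7]
u = 4.5 gives p = -12.375, negative; keep [4.5, 7]
u = 5.75 gives p = 29.109375, positive; keep [4.5, 5.75]
u = 5.125 gives p = 3.9238, positive; keep [4.5, 5.125]
u = 4.8125 gives p = -5.2449, negative; keep [4.8125, 5.125]
u = 4.96875 gives p = -0.9268, negative; keep [4.96875, 5.125]
u = 5.046875 gives p = 1.4305, positive; keep [4.96875, 5.046875]
u = 5.0078125 gives p = 0.235, positive; keep [4.96875, 5.0078125]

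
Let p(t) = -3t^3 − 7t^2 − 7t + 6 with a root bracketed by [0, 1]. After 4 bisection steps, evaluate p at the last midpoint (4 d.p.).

p(0.5) = 0.375 > 0, so the root lies in [0.5, 1]
p(0.75) = -4.453125 < 0, so the root lies in [0.5, 0.75]
p(0.625) = -1.841797 < 0, so the root lies in [0.5, 0.625]
p(0.5625) = -0.6863 < 0, so the root lies in [0.5, 0.5625]

-0.6863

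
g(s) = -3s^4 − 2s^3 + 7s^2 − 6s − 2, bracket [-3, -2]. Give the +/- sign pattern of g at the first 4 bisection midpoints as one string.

--+-

midpoint -2.5: g = -29.1875 < 0 → [-2.5, -2]
midpoint -2.25: g = -7.167969 < 0 → [-2.25, -2]
midpoint -2.125: g = 0.378174 > 0 → [-2.25, -2.125]
midpoint -2.1875: g = -3.137 < 0 → [-2.1875, -2.125]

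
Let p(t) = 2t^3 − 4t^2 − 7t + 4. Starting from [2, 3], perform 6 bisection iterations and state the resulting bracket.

[2.953125, 2.96875]

m = 2.5, p(m) = -7.25 (−); new bracket [2.5, 3]
m = 2.75, p(m) = -3.90625 (−); new bracket [2.75, 3]
m = 2.875, p(m) = -1.660156 (−); new bracket [2.875, 3]
m = 2.9375, p(m) = -0.3833 (−); new bracket [2.9375, 3]
m = 2.96875, p(m) = 0.2949 (+); new bracket [2.9375, 2.96875]
m = 2.953125, p(m) = -0.0476 (−); new bracket [2.953125, 2.96875]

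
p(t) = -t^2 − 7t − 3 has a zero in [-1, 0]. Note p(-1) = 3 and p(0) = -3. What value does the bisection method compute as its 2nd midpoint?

-0.25

m = -0.5, p(m) = 0.25 (+); new bracket [-0.5, 0]
m = -0.25, p(m) = -1.3125 (−); new bracket [-0.5, -0.25]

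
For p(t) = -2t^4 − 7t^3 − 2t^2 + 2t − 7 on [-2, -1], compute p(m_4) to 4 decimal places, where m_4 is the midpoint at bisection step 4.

t = -1.5 gives p = -1, negative; keep [-2, -1.5]
t = -1.75 gives p = 2.132812, positive; keep [-1.75, -1.5]
t = -1.625 gives p = 0.560059, positive; keep [-1.625, -1.5]
t = -1.5625 gives p = -0.2259, negative; keep [-1.625, -1.5625]

-0.2259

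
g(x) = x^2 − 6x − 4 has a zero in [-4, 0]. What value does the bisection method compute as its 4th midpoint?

midpoint -2: g = 12 > 0 → [-2, 0]
midpoint -1: g = 3 > 0 → [-1, 0]
midpoint -0.5: g = -0.75 < 0 → [-1, -0.5]
midpoint -0.75: g = 1.0625 > 0 → [-0.75, -0.5]

-0.75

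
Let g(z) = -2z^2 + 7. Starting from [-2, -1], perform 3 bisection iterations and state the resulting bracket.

[-1.875, -1.75]

midpoint -1.5: g = 2.5 > 0 → [-2, -1.5]
midpoint -1.75: g = 0.875 > 0 → [-2, -1.75]
midpoint -1.875: g = -0.03125 < 0 → [-1.875, -1.75]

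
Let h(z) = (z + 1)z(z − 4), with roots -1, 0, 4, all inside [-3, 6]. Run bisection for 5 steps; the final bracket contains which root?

h(1.5) = -9.375 < 0, so the root lies in [1.5, 6]
h(3.75) = -4.453125 < 0, so the root lies in [3.75, 6]
h(4.875) = 25.060547 > 0, so the root lies in [3.75, 4.875]
h(4.3125) = 7.1594 > 0, so the root lies in [3.75, 4.3125]
h(4.03125) = 0.6338 > 0, so the root lies in [3.75, 4.03125]

4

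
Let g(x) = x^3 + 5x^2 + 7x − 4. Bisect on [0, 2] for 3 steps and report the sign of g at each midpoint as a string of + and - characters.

++-

m = 1, g(m) = 9 (+); new bracket [0, 1]
m = 0.5, g(m) = 0.875 (+); new bracket [0, 0.5]
m = 0.25, g(m) = -1.921875 (−); new bracket [0.25, 0.5]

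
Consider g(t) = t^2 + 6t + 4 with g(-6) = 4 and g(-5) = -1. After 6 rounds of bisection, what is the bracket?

[-5.25, -5.234375]

t = -5.5 gives g = 1.25, positive; keep [-5.5, -5]
t = -5.25 gives g = 0.0625, positive; keep [-5.25, -5]
t = -5.125 gives g = -0.484375, negative; keep [-5.25, -5.125]
t = -5.1875 gives g = -0.2148, negative; keep [-5.25, -5.1875]
t = -5.21875 gives g = -0.0771, negative; keep [-5.25, -5.21875]
t = -5.234375 gives g = -0.0076, negative; keep [-5.25, -5.234375]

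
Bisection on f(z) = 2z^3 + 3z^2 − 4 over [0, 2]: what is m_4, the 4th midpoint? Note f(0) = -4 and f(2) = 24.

0.875

midpoint 1: f = 1 > 0 → [0, 1]
midpoint 0.5: f = -3 < 0 → [0.5, 1]
midpoint 0.75: f = -1.46875 < 0 → [0.75, 1]
midpoint 0.875: f = -0.3633 < 0 → [0.875, 1]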